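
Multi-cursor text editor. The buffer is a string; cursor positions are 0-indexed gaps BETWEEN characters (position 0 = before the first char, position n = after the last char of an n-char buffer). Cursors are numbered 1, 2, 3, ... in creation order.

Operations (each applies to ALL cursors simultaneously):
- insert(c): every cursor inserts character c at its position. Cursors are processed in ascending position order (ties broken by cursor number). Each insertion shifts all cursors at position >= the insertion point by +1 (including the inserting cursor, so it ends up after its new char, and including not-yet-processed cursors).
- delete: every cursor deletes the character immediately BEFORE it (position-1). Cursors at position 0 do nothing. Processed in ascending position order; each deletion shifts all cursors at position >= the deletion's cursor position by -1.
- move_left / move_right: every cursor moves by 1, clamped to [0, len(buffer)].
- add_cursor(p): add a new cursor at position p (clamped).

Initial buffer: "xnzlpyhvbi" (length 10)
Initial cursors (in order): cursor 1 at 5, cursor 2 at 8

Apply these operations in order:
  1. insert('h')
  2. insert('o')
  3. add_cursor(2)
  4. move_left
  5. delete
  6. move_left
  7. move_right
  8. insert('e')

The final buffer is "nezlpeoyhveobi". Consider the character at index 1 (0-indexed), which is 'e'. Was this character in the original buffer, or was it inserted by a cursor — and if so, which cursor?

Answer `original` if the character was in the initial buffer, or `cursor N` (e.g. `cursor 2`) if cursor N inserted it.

Answer: cursor 3

Derivation:
After op 1 (insert('h')): buffer="xnzlphyhvhbi" (len 12), cursors c1@6 c2@10, authorship .....1...2..
After op 2 (insert('o')): buffer="xnzlphoyhvhobi" (len 14), cursors c1@7 c2@12, authorship .....11...22..
After op 3 (add_cursor(2)): buffer="xnzlphoyhvhobi" (len 14), cursors c3@2 c1@7 c2@12, authorship .....11...22..
After op 4 (move_left): buffer="xnzlphoyhvhobi" (len 14), cursors c3@1 c1@6 c2@11, authorship .....11...22..
After op 5 (delete): buffer="nzlpoyhvobi" (len 11), cursors c3@0 c1@4 c2@8, authorship ....1...2..
After op 6 (move_left): buffer="nzlpoyhvobi" (len 11), cursors c3@0 c1@3 c2@7, authorship ....1...2..
After op 7 (move_right): buffer="nzlpoyhvobi" (len 11), cursors c3@1 c1@4 c2@8, authorship ....1...2..
After op 8 (insert('e')): buffer="nezlpeoyhveobi" (len 14), cursors c3@2 c1@6 c2@11, authorship .3...11...22..
Authorship (.=original, N=cursor N): . 3 . . . 1 1 . . . 2 2 . .
Index 1: author = 3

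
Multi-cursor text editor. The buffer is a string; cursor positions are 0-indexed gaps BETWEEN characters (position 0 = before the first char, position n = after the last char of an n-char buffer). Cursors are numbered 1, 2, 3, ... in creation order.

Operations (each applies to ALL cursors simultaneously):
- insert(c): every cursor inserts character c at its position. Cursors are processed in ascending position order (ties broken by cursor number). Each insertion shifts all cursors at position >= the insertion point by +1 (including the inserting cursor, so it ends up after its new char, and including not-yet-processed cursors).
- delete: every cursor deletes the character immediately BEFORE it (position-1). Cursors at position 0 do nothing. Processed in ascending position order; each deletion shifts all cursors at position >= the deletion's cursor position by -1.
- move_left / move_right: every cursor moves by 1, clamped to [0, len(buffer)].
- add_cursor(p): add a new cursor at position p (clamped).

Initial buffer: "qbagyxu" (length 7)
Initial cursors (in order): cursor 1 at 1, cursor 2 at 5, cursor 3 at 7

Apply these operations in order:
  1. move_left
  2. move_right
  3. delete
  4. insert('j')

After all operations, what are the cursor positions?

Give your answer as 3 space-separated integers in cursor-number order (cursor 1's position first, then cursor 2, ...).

Answer: 1 5 7

Derivation:
After op 1 (move_left): buffer="qbagyxu" (len 7), cursors c1@0 c2@4 c3@6, authorship .......
After op 2 (move_right): buffer="qbagyxu" (len 7), cursors c1@1 c2@5 c3@7, authorship .......
After op 3 (delete): buffer="bagx" (len 4), cursors c1@0 c2@3 c3@4, authorship ....
After op 4 (insert('j')): buffer="jbagjxj" (len 7), cursors c1@1 c2@5 c3@7, authorship 1...2.3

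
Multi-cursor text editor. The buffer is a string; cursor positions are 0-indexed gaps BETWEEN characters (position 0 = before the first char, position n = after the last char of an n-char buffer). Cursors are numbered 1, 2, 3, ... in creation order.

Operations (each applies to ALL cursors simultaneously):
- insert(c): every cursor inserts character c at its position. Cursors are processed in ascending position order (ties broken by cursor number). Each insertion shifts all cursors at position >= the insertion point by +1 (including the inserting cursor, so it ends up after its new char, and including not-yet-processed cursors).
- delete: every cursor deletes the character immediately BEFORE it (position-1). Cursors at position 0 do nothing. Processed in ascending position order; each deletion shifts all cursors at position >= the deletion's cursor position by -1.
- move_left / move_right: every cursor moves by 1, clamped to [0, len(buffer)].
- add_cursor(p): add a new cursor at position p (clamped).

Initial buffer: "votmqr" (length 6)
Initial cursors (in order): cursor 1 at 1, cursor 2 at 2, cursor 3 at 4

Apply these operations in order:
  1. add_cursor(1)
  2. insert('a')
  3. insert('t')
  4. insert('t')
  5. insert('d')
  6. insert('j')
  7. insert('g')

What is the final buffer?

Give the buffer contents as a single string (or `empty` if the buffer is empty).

After op 1 (add_cursor(1)): buffer="votmqr" (len 6), cursors c1@1 c4@1 c2@2 c3@4, authorship ......
After op 2 (insert('a')): buffer="vaaoatmaqr" (len 10), cursors c1@3 c4@3 c2@5 c3@8, authorship .14.2..3..
After op 3 (insert('t')): buffer="vaattoattmatqr" (len 14), cursors c1@5 c4@5 c2@8 c3@12, authorship .1414.22..33..
After op 4 (insert('t')): buffer="vaattttoatttmattqr" (len 18), cursors c1@7 c4@7 c2@11 c3@16, authorship .141414.222..333..
After op 5 (insert('d')): buffer="vaattttddoattdtmattdqr" (len 22), cursors c1@9 c4@9 c2@14 c3@20, authorship .14141414.2222..3333..
After op 6 (insert('j')): buffer="vaattttddjjoattdjtmattdjqr" (len 26), cursors c1@11 c4@11 c2@17 c3@24, authorship .1414141414.22222..33333..
After op 7 (insert('g')): buffer="vaattttddjjggoattdjgtmattdjgqr" (len 30), cursors c1@13 c4@13 c2@20 c3@28, authorship .141414141414.222222..333333..

Answer: vaattttddjjggoattdjgtmattdjgqr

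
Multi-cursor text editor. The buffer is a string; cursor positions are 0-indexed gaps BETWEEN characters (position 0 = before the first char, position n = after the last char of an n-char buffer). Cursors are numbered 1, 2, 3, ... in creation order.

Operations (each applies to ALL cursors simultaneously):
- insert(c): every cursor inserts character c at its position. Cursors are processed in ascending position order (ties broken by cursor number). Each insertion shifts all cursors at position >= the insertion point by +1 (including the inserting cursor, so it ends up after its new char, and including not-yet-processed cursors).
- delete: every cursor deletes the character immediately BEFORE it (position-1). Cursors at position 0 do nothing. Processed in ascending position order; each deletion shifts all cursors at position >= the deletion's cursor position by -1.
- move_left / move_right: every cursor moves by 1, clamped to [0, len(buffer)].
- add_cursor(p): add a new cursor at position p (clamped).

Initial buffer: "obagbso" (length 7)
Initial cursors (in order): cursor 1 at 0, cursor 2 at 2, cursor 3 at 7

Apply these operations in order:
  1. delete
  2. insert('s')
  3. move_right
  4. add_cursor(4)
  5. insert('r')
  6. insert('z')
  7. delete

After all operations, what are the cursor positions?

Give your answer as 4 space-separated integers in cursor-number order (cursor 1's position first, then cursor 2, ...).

After op 1 (delete): buffer="oagbs" (len 5), cursors c1@0 c2@1 c3@5, authorship .....
After op 2 (insert('s')): buffer="sosagbss" (len 8), cursors c1@1 c2@3 c3@8, authorship 1.2....3
After op 3 (move_right): buffer="sosagbss" (len 8), cursors c1@2 c2@4 c3@8, authorship 1.2....3
After op 4 (add_cursor(4)): buffer="sosagbss" (len 8), cursors c1@2 c2@4 c4@4 c3@8, authorship 1.2....3
After op 5 (insert('r')): buffer="sorsarrgbssr" (len 12), cursors c1@3 c2@7 c4@7 c3@12, authorship 1.12.24...33
After op 6 (insert('z')): buffer="sorzsarrzzgbssrz" (len 16), cursors c1@4 c2@10 c4@10 c3@16, authorship 1.112.2424...333
After op 7 (delete): buffer="sorsarrgbssr" (len 12), cursors c1@3 c2@7 c4@7 c3@12, authorship 1.12.24...33

Answer: 3 7 12 7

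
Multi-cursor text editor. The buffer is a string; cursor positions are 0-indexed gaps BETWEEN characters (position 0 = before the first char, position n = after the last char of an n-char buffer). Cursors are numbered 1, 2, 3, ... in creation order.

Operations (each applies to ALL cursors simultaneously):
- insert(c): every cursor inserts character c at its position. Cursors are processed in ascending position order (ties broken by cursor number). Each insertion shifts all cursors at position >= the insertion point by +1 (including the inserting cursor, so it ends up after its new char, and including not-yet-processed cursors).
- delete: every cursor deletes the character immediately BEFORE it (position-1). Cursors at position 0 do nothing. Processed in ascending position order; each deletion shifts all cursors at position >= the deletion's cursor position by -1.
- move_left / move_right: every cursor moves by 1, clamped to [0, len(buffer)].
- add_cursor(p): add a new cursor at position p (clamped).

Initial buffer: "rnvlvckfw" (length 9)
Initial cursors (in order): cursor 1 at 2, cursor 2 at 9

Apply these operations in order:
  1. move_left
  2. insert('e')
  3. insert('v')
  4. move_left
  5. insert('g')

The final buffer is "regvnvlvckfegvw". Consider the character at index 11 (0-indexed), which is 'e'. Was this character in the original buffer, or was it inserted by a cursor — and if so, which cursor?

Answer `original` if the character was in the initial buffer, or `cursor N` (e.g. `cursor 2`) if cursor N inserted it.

Answer: cursor 2

Derivation:
After op 1 (move_left): buffer="rnvlvckfw" (len 9), cursors c1@1 c2@8, authorship .........
After op 2 (insert('e')): buffer="renvlvckfew" (len 11), cursors c1@2 c2@10, authorship .1.......2.
After op 3 (insert('v')): buffer="revnvlvckfevw" (len 13), cursors c1@3 c2@12, authorship .11.......22.
After op 4 (move_left): buffer="revnvlvckfevw" (len 13), cursors c1@2 c2@11, authorship .11.......22.
After op 5 (insert('g')): buffer="regvnvlvckfegvw" (len 15), cursors c1@3 c2@13, authorship .111.......222.
Authorship (.=original, N=cursor N): . 1 1 1 . . . . . . . 2 2 2 .
Index 11: author = 2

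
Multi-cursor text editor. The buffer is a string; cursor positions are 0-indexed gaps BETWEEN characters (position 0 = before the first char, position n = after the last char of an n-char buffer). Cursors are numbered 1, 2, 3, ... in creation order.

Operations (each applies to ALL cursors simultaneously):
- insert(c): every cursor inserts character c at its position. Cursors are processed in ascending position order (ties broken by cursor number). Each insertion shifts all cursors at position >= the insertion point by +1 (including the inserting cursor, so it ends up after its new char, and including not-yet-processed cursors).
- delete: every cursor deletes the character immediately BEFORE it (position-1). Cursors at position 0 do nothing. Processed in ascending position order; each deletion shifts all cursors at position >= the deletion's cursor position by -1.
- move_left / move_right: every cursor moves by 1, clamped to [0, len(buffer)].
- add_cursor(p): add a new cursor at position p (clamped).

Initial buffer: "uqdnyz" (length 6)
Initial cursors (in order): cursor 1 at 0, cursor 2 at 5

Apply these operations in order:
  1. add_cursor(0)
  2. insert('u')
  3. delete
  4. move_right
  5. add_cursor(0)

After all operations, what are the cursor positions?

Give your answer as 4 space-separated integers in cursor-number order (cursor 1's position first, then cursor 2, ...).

After op 1 (add_cursor(0)): buffer="uqdnyz" (len 6), cursors c1@0 c3@0 c2@5, authorship ......
After op 2 (insert('u')): buffer="uuuqdnyuz" (len 9), cursors c1@2 c3@2 c2@8, authorship 13.....2.
After op 3 (delete): buffer="uqdnyz" (len 6), cursors c1@0 c3@0 c2@5, authorship ......
After op 4 (move_right): buffer="uqdnyz" (len 6), cursors c1@1 c3@1 c2@6, authorship ......
After op 5 (add_cursor(0)): buffer="uqdnyz" (len 6), cursors c4@0 c1@1 c3@1 c2@6, authorship ......

Answer: 1 6 1 0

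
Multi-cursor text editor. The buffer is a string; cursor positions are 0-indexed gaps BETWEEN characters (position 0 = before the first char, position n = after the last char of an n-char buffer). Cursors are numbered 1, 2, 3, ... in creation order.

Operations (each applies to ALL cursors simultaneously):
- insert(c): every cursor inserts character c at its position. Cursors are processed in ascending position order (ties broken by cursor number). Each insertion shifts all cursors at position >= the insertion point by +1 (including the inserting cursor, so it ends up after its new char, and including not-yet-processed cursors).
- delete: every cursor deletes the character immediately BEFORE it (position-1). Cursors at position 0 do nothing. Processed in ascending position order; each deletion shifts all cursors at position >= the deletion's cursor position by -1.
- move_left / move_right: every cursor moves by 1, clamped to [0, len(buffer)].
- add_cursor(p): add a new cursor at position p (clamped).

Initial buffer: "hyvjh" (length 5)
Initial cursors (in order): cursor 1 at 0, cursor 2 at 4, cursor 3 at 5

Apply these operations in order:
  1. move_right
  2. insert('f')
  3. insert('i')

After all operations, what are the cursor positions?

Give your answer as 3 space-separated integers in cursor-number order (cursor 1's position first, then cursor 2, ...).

After op 1 (move_right): buffer="hyvjh" (len 5), cursors c1@1 c2@5 c3@5, authorship .....
After op 2 (insert('f')): buffer="hfyvjhff" (len 8), cursors c1@2 c2@8 c3@8, authorship .1....23
After op 3 (insert('i')): buffer="hfiyvjhffii" (len 11), cursors c1@3 c2@11 c3@11, authorship .11....2323

Answer: 3 11 11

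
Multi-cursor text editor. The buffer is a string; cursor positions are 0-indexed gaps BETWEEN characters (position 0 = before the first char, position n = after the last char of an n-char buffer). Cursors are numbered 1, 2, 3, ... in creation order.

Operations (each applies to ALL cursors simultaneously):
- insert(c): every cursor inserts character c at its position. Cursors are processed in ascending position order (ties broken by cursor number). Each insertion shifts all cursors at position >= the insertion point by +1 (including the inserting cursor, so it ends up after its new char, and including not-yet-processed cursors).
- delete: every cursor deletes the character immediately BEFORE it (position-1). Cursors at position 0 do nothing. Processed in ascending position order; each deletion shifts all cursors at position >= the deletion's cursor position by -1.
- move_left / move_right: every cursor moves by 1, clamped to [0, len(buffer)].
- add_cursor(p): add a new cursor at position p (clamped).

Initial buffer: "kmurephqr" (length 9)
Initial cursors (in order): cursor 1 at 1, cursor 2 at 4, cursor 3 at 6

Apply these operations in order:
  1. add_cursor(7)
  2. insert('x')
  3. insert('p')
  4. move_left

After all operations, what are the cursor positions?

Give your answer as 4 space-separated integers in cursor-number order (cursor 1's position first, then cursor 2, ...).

Answer: 2 7 11 14

Derivation:
After op 1 (add_cursor(7)): buffer="kmurephqr" (len 9), cursors c1@1 c2@4 c3@6 c4@7, authorship .........
After op 2 (insert('x')): buffer="kxmurxepxhxqr" (len 13), cursors c1@2 c2@6 c3@9 c4@11, authorship .1...2..3.4..
After op 3 (insert('p')): buffer="kxpmurxpepxphxpqr" (len 17), cursors c1@3 c2@8 c3@12 c4@15, authorship .11...22..33.44..
After op 4 (move_left): buffer="kxpmurxpepxphxpqr" (len 17), cursors c1@2 c2@7 c3@11 c4@14, authorship .11...22..33.44..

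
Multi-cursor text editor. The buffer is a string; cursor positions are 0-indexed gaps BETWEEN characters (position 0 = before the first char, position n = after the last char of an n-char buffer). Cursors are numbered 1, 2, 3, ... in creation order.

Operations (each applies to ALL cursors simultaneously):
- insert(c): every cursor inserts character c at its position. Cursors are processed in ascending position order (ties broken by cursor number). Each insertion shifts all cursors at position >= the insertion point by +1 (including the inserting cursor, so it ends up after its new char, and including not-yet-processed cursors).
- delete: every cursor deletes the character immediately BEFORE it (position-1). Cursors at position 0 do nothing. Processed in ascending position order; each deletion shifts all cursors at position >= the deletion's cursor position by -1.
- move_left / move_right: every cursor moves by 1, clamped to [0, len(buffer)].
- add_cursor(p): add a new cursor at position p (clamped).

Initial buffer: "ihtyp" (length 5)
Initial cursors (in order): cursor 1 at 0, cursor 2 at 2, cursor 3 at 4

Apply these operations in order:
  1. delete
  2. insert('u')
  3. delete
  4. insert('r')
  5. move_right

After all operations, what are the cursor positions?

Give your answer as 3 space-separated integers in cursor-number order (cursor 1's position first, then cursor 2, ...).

After op 1 (delete): buffer="itp" (len 3), cursors c1@0 c2@1 c3@2, authorship ...
After op 2 (insert('u')): buffer="uiutup" (len 6), cursors c1@1 c2@3 c3@5, authorship 1.2.3.
After op 3 (delete): buffer="itp" (len 3), cursors c1@0 c2@1 c3@2, authorship ...
After op 4 (insert('r')): buffer="rirtrp" (len 6), cursors c1@1 c2@3 c3@5, authorship 1.2.3.
After op 5 (move_right): buffer="rirtrp" (len 6), cursors c1@2 c2@4 c3@6, authorship 1.2.3.

Answer: 2 4 6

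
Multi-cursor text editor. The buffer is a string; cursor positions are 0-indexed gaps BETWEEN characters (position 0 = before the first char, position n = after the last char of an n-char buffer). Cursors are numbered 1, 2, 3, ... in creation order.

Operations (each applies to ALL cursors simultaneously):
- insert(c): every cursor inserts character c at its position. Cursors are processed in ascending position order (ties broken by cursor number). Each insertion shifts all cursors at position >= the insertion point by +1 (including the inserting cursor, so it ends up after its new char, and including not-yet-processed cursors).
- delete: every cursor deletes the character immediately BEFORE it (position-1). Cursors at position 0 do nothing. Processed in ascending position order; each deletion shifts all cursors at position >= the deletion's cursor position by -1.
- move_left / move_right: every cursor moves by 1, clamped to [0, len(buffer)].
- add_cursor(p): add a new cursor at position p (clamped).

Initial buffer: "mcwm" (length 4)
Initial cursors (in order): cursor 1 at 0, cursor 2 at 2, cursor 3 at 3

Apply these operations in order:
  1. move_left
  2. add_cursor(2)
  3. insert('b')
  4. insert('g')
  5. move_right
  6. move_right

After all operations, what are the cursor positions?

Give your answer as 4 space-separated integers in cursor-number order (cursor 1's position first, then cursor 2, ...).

Answer: 4 7 12 12

Derivation:
After op 1 (move_left): buffer="mcwm" (len 4), cursors c1@0 c2@1 c3@2, authorship ....
After op 2 (add_cursor(2)): buffer="mcwm" (len 4), cursors c1@0 c2@1 c3@2 c4@2, authorship ....
After op 3 (insert('b')): buffer="bmbcbbwm" (len 8), cursors c1@1 c2@3 c3@6 c4@6, authorship 1.2.34..
After op 4 (insert('g')): buffer="bgmbgcbbggwm" (len 12), cursors c1@2 c2@5 c3@10 c4@10, authorship 11.22.3434..
After op 5 (move_right): buffer="bgmbgcbbggwm" (len 12), cursors c1@3 c2@6 c3@11 c4@11, authorship 11.22.3434..
After op 6 (move_right): buffer="bgmbgcbbggwm" (len 12), cursors c1@4 c2@7 c3@12 c4@12, authorship 11.22.3434..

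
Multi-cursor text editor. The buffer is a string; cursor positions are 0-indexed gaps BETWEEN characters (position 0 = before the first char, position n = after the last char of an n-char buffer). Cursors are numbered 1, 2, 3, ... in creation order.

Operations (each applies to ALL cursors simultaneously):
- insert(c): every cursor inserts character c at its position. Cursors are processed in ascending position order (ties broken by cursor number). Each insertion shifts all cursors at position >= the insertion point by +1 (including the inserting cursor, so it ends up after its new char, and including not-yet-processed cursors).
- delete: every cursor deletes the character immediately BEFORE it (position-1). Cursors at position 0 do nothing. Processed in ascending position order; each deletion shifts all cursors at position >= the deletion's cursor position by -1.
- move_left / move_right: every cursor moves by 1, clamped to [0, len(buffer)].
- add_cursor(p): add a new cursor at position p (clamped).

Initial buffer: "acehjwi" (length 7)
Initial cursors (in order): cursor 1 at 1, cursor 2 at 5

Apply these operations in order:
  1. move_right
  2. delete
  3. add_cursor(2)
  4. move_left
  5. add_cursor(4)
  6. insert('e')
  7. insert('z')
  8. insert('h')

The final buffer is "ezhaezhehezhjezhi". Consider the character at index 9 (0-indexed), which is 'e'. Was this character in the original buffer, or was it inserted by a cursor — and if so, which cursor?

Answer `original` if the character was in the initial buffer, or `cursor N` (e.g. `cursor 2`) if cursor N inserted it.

After op 1 (move_right): buffer="acehjwi" (len 7), cursors c1@2 c2@6, authorship .......
After op 2 (delete): buffer="aehji" (len 5), cursors c1@1 c2@4, authorship .....
After op 3 (add_cursor(2)): buffer="aehji" (len 5), cursors c1@1 c3@2 c2@4, authorship .....
After op 4 (move_left): buffer="aehji" (len 5), cursors c1@0 c3@1 c2@3, authorship .....
After op 5 (add_cursor(4)): buffer="aehji" (len 5), cursors c1@0 c3@1 c2@3 c4@4, authorship .....
After op 6 (insert('e')): buffer="eaeehejei" (len 9), cursors c1@1 c3@3 c2@6 c4@8, authorship 1.3..2.4.
After op 7 (insert('z')): buffer="ezaezehezjezi" (len 13), cursors c1@2 c3@5 c2@9 c4@12, authorship 11.33..22.44.
After op 8 (insert('h')): buffer="ezhaezhehezhjezhi" (len 17), cursors c1@3 c3@7 c2@12 c4@16, authorship 111.333..222.444.
Authorship (.=original, N=cursor N): 1 1 1 . 3 3 3 . . 2 2 2 . 4 4 4 .
Index 9: author = 2

Answer: cursor 2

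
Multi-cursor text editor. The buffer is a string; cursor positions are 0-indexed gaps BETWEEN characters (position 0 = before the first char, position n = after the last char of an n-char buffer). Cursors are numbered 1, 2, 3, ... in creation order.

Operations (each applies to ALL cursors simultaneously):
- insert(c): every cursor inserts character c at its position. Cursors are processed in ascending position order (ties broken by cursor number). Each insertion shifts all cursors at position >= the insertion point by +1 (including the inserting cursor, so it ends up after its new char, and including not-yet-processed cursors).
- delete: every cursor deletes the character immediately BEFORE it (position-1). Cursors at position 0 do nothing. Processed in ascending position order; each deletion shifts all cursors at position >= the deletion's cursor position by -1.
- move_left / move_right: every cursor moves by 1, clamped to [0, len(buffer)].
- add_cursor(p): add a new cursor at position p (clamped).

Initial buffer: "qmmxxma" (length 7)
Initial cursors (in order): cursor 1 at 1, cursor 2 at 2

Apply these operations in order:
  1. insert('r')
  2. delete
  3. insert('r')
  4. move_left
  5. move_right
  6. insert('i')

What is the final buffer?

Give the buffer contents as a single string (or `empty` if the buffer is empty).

Answer: qrimrimxxma

Derivation:
After op 1 (insert('r')): buffer="qrmrmxxma" (len 9), cursors c1@2 c2@4, authorship .1.2.....
After op 2 (delete): buffer="qmmxxma" (len 7), cursors c1@1 c2@2, authorship .......
After op 3 (insert('r')): buffer="qrmrmxxma" (len 9), cursors c1@2 c2@4, authorship .1.2.....
After op 4 (move_left): buffer="qrmrmxxma" (len 9), cursors c1@1 c2@3, authorship .1.2.....
After op 5 (move_right): buffer="qrmrmxxma" (len 9), cursors c1@2 c2@4, authorship .1.2.....
After op 6 (insert('i')): buffer="qrimrimxxma" (len 11), cursors c1@3 c2@6, authorship .11.22.....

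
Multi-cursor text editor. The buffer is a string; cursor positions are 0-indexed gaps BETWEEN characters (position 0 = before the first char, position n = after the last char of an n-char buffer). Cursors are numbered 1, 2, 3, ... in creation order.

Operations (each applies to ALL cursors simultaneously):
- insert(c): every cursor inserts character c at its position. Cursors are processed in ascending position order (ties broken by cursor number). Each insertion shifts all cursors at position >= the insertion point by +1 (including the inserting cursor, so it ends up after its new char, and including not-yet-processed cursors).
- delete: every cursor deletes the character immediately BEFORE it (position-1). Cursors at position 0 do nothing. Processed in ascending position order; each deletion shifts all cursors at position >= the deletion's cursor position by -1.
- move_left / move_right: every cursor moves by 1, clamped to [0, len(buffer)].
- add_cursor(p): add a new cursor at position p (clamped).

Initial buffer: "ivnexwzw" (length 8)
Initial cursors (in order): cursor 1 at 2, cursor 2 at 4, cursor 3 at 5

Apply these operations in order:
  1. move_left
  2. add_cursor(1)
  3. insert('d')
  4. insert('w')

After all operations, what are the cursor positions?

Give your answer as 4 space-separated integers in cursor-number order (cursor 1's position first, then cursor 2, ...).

Answer: 5 9 12 5

Derivation:
After op 1 (move_left): buffer="ivnexwzw" (len 8), cursors c1@1 c2@3 c3@4, authorship ........
After op 2 (add_cursor(1)): buffer="ivnexwzw" (len 8), cursors c1@1 c4@1 c2@3 c3@4, authorship ........
After op 3 (insert('d')): buffer="iddvndedxwzw" (len 12), cursors c1@3 c4@3 c2@6 c3@8, authorship .14..2.3....
After op 4 (insert('w')): buffer="iddwwvndwedwxwzw" (len 16), cursors c1@5 c4@5 c2@9 c3@12, authorship .1414..22.33....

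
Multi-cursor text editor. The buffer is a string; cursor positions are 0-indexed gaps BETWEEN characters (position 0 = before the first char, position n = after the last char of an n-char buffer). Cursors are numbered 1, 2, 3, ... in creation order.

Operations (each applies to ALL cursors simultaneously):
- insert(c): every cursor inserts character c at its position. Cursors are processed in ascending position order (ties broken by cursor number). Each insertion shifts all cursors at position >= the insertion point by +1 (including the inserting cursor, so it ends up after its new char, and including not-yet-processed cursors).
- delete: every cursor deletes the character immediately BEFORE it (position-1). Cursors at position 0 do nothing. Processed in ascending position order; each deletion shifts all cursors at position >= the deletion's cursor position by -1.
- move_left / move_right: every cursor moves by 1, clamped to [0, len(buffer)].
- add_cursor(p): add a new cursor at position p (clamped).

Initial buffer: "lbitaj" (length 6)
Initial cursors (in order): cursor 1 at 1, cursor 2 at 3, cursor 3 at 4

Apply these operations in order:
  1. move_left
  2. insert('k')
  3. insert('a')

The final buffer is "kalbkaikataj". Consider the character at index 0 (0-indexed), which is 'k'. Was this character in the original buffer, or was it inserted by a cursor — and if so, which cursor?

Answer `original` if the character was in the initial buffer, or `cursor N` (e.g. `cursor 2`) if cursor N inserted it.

After op 1 (move_left): buffer="lbitaj" (len 6), cursors c1@0 c2@2 c3@3, authorship ......
After op 2 (insert('k')): buffer="klbkiktaj" (len 9), cursors c1@1 c2@4 c3@6, authorship 1..2.3...
After op 3 (insert('a')): buffer="kalbkaikataj" (len 12), cursors c1@2 c2@6 c3@9, authorship 11..22.33...
Authorship (.=original, N=cursor N): 1 1 . . 2 2 . 3 3 . . .
Index 0: author = 1

Answer: cursor 1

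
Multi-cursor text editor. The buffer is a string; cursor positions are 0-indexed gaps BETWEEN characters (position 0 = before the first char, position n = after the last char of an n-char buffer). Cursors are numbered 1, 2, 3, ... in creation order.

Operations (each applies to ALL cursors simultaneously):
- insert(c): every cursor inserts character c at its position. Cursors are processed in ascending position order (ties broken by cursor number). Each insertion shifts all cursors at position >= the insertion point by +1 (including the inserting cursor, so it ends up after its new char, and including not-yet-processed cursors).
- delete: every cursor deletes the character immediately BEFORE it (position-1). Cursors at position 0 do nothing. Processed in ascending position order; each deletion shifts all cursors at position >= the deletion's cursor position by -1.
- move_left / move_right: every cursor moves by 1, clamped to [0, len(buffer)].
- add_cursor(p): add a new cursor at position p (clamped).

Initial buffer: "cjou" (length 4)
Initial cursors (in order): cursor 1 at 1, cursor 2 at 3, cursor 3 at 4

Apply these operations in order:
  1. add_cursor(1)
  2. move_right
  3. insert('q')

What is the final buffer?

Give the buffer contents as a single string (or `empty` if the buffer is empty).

After op 1 (add_cursor(1)): buffer="cjou" (len 4), cursors c1@1 c4@1 c2@3 c3@4, authorship ....
After op 2 (move_right): buffer="cjou" (len 4), cursors c1@2 c4@2 c2@4 c3@4, authorship ....
After op 3 (insert('q')): buffer="cjqqouqq" (len 8), cursors c1@4 c4@4 c2@8 c3@8, authorship ..14..23

Answer: cjqqouqq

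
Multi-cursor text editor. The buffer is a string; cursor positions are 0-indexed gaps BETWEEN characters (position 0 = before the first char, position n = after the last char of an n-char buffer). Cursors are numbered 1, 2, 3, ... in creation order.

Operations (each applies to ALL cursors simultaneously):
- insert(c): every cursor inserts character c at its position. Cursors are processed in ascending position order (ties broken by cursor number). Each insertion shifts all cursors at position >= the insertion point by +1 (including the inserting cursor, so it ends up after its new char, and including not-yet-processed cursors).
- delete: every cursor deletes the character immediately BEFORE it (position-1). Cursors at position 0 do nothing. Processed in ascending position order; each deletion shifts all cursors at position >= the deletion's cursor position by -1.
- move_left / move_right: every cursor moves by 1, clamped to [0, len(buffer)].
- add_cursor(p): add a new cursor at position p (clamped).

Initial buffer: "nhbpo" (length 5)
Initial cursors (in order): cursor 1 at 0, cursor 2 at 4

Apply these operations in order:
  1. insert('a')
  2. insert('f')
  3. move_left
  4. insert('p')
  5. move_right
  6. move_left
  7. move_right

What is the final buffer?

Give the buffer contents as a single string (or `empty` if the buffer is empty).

After op 1 (insert('a')): buffer="anhbpao" (len 7), cursors c1@1 c2@6, authorship 1....2.
After op 2 (insert('f')): buffer="afnhbpafo" (len 9), cursors c1@2 c2@8, authorship 11....22.
After op 3 (move_left): buffer="afnhbpafo" (len 9), cursors c1@1 c2@7, authorship 11....22.
After op 4 (insert('p')): buffer="apfnhbpapfo" (len 11), cursors c1@2 c2@9, authorship 111....222.
After op 5 (move_right): buffer="apfnhbpapfo" (len 11), cursors c1@3 c2@10, authorship 111....222.
After op 6 (move_left): buffer="apfnhbpapfo" (len 11), cursors c1@2 c2@9, authorship 111....222.
After op 7 (move_right): buffer="apfnhbpapfo" (len 11), cursors c1@3 c2@10, authorship 111....222.

Answer: apfnhbpapfo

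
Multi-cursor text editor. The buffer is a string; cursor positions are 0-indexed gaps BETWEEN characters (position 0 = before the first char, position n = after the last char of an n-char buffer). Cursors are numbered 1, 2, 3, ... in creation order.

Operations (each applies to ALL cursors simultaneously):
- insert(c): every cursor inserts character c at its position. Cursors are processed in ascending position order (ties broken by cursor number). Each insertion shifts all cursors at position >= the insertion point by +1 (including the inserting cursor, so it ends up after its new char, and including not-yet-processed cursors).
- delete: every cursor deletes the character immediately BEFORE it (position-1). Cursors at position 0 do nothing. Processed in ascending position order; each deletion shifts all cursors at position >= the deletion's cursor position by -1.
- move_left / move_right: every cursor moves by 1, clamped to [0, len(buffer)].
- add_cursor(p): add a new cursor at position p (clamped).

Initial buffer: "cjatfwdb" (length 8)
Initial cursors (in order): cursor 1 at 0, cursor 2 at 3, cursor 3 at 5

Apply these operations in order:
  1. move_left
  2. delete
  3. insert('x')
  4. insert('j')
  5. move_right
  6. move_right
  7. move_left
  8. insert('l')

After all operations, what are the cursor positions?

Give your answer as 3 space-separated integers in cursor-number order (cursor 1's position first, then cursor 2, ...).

After op 1 (move_left): buffer="cjatfwdb" (len 8), cursors c1@0 c2@2 c3@4, authorship ........
After op 2 (delete): buffer="cafwdb" (len 6), cursors c1@0 c2@1 c3@2, authorship ......
After op 3 (insert('x')): buffer="xcxaxfwdb" (len 9), cursors c1@1 c2@3 c3@5, authorship 1.2.3....
After op 4 (insert('j')): buffer="xjcxjaxjfwdb" (len 12), cursors c1@2 c2@5 c3@8, authorship 11.22.33....
After op 5 (move_right): buffer="xjcxjaxjfwdb" (len 12), cursors c1@3 c2@6 c3@9, authorship 11.22.33....
After op 6 (move_right): buffer="xjcxjaxjfwdb" (len 12), cursors c1@4 c2@7 c3@10, authorship 11.22.33....
After op 7 (move_left): buffer="xjcxjaxjfwdb" (len 12), cursors c1@3 c2@6 c3@9, authorship 11.22.33....
After op 8 (insert('l')): buffer="xjclxjalxjflwdb" (len 15), cursors c1@4 c2@8 c3@12, authorship 11.122.233.3...

Answer: 4 8 12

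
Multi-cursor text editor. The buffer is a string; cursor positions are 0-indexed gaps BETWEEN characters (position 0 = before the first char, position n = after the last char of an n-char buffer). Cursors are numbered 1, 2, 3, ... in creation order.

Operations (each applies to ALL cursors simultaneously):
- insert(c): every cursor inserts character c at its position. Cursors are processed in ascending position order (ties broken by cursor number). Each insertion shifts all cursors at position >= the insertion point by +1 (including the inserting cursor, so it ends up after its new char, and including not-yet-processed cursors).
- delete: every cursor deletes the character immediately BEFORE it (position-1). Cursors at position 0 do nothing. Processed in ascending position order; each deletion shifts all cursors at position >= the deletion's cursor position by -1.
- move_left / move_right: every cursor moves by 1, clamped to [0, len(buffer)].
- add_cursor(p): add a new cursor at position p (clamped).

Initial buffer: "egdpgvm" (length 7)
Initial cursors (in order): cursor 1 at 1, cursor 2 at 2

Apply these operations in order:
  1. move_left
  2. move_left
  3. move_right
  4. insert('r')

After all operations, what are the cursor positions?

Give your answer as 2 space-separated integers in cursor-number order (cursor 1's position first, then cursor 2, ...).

Answer: 3 3

Derivation:
After op 1 (move_left): buffer="egdpgvm" (len 7), cursors c1@0 c2@1, authorship .......
After op 2 (move_left): buffer="egdpgvm" (len 7), cursors c1@0 c2@0, authorship .......
After op 3 (move_right): buffer="egdpgvm" (len 7), cursors c1@1 c2@1, authorship .......
After op 4 (insert('r')): buffer="errgdpgvm" (len 9), cursors c1@3 c2@3, authorship .12......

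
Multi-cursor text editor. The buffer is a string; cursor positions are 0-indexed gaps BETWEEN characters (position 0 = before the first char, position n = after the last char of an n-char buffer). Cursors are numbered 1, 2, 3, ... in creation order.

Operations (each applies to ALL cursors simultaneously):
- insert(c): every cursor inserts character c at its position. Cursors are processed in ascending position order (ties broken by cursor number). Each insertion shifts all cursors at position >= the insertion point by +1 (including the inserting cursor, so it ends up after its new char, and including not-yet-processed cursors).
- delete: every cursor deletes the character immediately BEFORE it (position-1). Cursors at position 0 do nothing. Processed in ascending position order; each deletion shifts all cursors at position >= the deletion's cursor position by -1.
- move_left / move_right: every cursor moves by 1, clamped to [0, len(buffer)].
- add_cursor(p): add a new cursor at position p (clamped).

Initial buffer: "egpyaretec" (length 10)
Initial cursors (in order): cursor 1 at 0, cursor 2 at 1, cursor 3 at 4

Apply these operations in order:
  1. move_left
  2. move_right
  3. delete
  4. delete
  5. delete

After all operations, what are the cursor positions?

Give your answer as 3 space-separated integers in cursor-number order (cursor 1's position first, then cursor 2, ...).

Answer: 0 0 0

Derivation:
After op 1 (move_left): buffer="egpyaretec" (len 10), cursors c1@0 c2@0 c3@3, authorship ..........
After op 2 (move_right): buffer="egpyaretec" (len 10), cursors c1@1 c2@1 c3@4, authorship ..........
After op 3 (delete): buffer="gparetec" (len 8), cursors c1@0 c2@0 c3@2, authorship ........
After op 4 (delete): buffer="garetec" (len 7), cursors c1@0 c2@0 c3@1, authorship .......
After op 5 (delete): buffer="aretec" (len 6), cursors c1@0 c2@0 c3@0, authorship ......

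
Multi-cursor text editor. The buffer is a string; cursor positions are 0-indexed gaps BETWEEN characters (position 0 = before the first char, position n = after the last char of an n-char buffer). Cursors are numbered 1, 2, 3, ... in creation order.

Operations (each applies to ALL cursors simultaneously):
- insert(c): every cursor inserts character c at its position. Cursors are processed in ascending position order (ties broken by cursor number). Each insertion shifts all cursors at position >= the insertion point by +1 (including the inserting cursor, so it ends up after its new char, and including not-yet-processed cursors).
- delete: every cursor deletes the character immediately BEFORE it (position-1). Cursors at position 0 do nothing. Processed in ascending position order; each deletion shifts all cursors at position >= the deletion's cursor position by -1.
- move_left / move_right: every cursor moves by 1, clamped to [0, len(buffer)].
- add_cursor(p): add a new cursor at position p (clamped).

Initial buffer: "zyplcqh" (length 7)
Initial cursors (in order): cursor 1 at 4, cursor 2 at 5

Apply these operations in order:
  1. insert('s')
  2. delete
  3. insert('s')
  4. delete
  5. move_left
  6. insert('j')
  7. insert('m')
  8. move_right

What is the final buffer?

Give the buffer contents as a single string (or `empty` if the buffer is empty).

Answer: zypjmljmcqh

Derivation:
After op 1 (insert('s')): buffer="zyplscsqh" (len 9), cursors c1@5 c2@7, authorship ....1.2..
After op 2 (delete): buffer="zyplcqh" (len 7), cursors c1@4 c2@5, authorship .......
After op 3 (insert('s')): buffer="zyplscsqh" (len 9), cursors c1@5 c2@7, authorship ....1.2..
After op 4 (delete): buffer="zyplcqh" (len 7), cursors c1@4 c2@5, authorship .......
After op 5 (move_left): buffer="zyplcqh" (len 7), cursors c1@3 c2@4, authorship .......
After op 6 (insert('j')): buffer="zypjljcqh" (len 9), cursors c1@4 c2@6, authorship ...1.2...
After op 7 (insert('m')): buffer="zypjmljmcqh" (len 11), cursors c1@5 c2@8, authorship ...11.22...
After op 8 (move_right): buffer="zypjmljmcqh" (len 11), cursors c1@6 c2@9, authorship ...11.22...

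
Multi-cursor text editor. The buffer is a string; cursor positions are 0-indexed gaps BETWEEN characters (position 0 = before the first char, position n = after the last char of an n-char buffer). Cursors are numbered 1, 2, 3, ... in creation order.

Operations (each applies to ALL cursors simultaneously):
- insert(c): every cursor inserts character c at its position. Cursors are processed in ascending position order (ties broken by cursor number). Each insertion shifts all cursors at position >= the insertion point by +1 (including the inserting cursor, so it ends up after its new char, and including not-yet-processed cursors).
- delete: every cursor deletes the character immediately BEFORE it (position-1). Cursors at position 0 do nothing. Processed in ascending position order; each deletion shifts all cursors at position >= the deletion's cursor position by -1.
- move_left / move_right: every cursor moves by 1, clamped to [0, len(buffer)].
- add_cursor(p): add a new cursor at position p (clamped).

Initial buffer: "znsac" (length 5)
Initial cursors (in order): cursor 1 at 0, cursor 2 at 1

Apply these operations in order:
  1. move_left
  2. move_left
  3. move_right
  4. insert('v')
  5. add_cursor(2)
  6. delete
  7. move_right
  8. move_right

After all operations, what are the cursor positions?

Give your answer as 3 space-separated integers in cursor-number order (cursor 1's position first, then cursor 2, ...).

After op 1 (move_left): buffer="znsac" (len 5), cursors c1@0 c2@0, authorship .....
After op 2 (move_left): buffer="znsac" (len 5), cursors c1@0 c2@0, authorship .....
After op 3 (move_right): buffer="znsac" (len 5), cursors c1@1 c2@1, authorship .....
After op 4 (insert('v')): buffer="zvvnsac" (len 7), cursors c1@3 c2@3, authorship .12....
After op 5 (add_cursor(2)): buffer="zvvnsac" (len 7), cursors c3@2 c1@3 c2@3, authorship .12....
After op 6 (delete): buffer="nsac" (len 4), cursors c1@0 c2@0 c3@0, authorship ....
After op 7 (move_right): buffer="nsac" (len 4), cursors c1@1 c2@1 c3@1, authorship ....
After op 8 (move_right): buffer="nsac" (len 4), cursors c1@2 c2@2 c3@2, authorship ....

Answer: 2 2 2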